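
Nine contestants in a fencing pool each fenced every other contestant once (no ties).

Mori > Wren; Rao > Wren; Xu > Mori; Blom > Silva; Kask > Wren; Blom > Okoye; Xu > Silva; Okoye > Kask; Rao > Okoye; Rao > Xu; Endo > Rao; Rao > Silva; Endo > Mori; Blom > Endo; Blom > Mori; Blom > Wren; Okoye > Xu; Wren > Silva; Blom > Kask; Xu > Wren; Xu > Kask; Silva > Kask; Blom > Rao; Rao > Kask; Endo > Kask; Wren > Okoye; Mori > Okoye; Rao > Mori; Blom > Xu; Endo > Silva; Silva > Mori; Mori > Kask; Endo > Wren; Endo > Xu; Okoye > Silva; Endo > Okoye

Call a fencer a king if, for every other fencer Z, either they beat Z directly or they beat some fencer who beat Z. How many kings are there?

1

Rao cannot reach Endo, Blom in two steps.
Endo cannot reach Blom in two steps.
Xu cannot reach Rao, Endo, Blom in two steps.
Kask cannot reach Rao, Endo, Xu, Blom, Mori in two steps.
Wren cannot reach Rao, Endo, Blom in two steps.
Okoye cannot reach Rao, Endo, Blom in two steps.
Silva cannot reach Rao, Endo, Xu, Blom in two steps.
Blom reaches everyone (king).
Mori cannot reach Rao, Endo, Blom in two steps.
Kings: Blom — 1.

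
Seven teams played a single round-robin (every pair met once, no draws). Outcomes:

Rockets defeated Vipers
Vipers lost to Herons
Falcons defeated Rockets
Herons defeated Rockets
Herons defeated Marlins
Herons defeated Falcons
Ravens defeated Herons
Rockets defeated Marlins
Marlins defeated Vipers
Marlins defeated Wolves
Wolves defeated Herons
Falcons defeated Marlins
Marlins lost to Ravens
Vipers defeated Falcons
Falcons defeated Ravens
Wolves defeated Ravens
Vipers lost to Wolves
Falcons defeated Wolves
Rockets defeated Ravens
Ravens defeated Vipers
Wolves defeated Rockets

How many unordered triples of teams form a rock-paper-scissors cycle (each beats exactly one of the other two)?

Win totals: Falcons 4, Wolves 4, Herons 4, Vipers 1, Ravens 3, Marlins 2, Rockets 3.
A team with w wins dominates both others in C(w,2) triples; summing gives 6 + 6 + 6 + 0 + 3 + 1 + 3 = 25 transitive triples.
Total triples C(7,3) = 35, so cyclic triples = 35 − 25 = 10.

10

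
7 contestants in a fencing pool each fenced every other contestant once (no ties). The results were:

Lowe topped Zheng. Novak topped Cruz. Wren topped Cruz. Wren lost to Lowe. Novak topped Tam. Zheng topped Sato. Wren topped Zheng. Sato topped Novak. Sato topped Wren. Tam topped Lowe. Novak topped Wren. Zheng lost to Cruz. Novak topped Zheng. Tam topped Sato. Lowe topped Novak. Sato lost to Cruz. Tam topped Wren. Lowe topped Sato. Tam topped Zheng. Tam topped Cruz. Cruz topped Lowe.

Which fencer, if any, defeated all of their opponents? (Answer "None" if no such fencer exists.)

Highest win total is Tam with 5 (out of 6 possible).
Tam lost to Novak, so no fencer went undefeated.

None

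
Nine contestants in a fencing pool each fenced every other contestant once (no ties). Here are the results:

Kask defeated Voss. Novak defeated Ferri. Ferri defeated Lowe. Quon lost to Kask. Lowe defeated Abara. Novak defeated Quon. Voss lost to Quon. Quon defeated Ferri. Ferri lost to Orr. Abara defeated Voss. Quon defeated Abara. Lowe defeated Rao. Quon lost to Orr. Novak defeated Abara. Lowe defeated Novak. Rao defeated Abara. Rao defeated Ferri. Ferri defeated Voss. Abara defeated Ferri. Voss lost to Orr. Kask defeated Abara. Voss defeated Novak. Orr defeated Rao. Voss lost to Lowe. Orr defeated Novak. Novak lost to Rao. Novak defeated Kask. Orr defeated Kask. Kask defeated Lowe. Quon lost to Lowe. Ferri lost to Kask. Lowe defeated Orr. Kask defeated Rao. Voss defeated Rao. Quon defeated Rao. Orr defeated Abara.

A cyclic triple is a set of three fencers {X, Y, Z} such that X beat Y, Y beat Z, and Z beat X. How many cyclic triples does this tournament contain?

Win totals: Abara 2, Kask 6, Voss 2, Ferri 2, Lowe 6, Orr 7, Quon 4, Rao 3, Novak 4.
A fencer with w wins dominates both others in C(w,2) triples; summing gives 1 + 15 + 1 + 1 + 15 + 21 + 6 + 3 + 6 = 69 transitive triples.
Total triples C(9,3) = 84, so cyclic triples = 84 − 69 = 15.

15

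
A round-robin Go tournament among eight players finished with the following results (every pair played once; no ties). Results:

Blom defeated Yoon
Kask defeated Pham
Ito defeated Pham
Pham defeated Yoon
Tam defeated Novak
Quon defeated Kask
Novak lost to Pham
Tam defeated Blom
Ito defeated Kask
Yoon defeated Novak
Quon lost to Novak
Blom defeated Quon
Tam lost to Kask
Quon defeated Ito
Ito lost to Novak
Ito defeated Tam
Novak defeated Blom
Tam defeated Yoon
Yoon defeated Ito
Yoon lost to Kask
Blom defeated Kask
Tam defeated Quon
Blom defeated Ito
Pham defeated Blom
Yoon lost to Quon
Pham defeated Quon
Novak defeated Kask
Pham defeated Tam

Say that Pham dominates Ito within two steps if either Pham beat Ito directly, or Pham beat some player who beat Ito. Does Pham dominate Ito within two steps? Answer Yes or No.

Pham did not beat Ito directly.
Pham beat Blom, Novak, Quon, Tam, Yoon. Of those, Blom beat Ito.

Yes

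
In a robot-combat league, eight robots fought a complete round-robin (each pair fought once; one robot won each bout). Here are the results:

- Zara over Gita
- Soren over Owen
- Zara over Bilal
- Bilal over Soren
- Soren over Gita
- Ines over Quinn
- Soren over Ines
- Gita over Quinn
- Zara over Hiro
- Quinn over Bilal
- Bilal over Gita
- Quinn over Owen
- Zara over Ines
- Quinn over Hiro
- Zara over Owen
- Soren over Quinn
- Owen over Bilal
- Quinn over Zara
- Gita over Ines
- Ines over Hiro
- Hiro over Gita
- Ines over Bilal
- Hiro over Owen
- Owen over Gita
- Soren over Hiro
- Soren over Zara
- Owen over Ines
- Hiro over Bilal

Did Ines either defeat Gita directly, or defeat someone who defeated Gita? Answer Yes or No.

Yes

Ines did not beat Gita directly.
Ines beat Bilal, Quinn, Hiro. Of those, Bilal beat Gita.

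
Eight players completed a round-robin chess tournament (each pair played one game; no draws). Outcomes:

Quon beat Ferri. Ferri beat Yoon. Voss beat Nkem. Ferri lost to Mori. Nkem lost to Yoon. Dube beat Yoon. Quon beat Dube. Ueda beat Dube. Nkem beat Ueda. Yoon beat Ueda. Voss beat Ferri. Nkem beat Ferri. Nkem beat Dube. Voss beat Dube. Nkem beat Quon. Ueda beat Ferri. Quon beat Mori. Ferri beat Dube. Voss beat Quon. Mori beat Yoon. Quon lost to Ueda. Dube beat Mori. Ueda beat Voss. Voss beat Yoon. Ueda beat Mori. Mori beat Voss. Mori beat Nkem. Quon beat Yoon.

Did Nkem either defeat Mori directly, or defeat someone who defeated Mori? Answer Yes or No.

Nkem did not beat Mori directly.
Nkem beat Ferri, Quon, Dube, Ueda. Of those, Quon beat Mori.

Yes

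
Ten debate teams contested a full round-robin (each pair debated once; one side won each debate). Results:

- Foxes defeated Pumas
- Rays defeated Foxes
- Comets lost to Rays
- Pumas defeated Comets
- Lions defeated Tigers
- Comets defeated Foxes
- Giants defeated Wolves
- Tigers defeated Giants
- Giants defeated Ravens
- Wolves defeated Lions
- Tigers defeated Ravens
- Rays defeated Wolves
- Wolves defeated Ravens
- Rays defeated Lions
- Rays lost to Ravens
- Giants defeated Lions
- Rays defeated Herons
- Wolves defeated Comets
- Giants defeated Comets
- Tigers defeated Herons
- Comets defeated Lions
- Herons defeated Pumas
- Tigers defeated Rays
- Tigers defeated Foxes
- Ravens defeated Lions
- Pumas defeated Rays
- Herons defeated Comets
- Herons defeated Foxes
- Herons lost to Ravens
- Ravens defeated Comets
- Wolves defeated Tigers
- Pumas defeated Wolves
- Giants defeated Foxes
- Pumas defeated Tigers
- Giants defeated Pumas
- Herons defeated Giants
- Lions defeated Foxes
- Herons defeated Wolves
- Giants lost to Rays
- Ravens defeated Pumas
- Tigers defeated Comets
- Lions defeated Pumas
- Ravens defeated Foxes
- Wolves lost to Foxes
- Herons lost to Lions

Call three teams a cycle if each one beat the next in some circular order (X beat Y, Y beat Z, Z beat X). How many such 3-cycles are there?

30

Win totals: Lions 4, Foxes 2, Tigers 6, Herons 5, Ravens 6, Giants 6, Comets 2, Rays 6, Pumas 4, Wolves 4.
A team with w wins dominates both others in C(w,2) triples; summing gives 6 + 1 + 15 + 10 + 15 + 15 + 1 + 15 + 6 + 6 = 90 transitive triples.
Total triples C(10,3) = 120, so cyclic triples = 120 − 90 = 30.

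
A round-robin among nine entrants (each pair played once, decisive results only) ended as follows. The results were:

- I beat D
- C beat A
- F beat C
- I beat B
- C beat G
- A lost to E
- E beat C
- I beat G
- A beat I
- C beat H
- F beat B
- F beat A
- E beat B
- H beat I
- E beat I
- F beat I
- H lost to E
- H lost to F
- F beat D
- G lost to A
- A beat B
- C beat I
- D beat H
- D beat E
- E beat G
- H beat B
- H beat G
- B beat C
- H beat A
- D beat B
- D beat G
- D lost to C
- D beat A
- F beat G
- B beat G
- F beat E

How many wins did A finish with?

3

A's results: beat B, G, I; lost to C, D, E, F, H.
That is 3 wins.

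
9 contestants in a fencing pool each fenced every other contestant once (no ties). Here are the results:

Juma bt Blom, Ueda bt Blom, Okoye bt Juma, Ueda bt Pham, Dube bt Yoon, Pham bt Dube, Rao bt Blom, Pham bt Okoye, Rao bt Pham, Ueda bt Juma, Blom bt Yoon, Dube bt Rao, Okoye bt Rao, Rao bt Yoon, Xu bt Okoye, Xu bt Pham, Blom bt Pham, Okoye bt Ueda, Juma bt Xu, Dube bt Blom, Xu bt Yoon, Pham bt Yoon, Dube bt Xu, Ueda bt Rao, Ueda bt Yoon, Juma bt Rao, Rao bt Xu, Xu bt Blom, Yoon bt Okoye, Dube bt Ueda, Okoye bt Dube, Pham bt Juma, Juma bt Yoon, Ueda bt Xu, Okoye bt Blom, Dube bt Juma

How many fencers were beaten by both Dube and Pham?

2

Dube beat: Blom, Ueda, Xu, Juma, Rao, Yoon.
Pham beat: Okoye, Dube, Juma, Yoon.
Both beat: Juma, Yoon — 2.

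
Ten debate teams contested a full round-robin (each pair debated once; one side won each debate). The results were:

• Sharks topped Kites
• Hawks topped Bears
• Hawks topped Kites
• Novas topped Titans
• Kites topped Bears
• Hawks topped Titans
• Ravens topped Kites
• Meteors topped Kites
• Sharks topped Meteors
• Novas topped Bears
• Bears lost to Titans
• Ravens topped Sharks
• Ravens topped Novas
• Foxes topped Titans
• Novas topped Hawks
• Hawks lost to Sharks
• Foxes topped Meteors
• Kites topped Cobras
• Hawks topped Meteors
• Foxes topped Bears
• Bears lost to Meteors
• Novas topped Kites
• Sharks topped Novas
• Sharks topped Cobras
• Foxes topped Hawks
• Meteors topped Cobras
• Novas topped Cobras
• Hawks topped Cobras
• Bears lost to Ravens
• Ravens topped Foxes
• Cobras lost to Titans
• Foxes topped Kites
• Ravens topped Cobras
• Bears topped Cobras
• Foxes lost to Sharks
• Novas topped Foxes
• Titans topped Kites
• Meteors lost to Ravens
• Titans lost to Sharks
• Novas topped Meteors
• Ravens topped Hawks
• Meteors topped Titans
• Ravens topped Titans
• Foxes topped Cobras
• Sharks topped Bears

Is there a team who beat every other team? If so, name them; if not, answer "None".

Ravens

Ravens has 9 wins out of 9 opponents — a perfect record.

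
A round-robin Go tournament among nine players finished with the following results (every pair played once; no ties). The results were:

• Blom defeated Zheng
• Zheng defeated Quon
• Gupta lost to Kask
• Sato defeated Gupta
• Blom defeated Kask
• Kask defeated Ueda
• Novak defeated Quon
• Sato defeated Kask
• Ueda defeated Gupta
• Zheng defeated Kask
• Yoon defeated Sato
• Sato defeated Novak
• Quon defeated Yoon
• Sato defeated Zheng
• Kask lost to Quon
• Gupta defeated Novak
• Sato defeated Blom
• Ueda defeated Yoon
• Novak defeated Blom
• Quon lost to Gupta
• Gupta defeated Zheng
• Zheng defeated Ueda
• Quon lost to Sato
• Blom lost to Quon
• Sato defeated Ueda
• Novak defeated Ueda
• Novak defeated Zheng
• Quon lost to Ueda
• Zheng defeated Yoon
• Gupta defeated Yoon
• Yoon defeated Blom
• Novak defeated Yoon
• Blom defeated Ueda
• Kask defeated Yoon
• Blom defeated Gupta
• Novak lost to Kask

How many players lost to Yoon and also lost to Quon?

Yoon beat: Sato, Blom.
Quon beat: Yoon, Blom, Kask.
Both beat: Blom — 1.

1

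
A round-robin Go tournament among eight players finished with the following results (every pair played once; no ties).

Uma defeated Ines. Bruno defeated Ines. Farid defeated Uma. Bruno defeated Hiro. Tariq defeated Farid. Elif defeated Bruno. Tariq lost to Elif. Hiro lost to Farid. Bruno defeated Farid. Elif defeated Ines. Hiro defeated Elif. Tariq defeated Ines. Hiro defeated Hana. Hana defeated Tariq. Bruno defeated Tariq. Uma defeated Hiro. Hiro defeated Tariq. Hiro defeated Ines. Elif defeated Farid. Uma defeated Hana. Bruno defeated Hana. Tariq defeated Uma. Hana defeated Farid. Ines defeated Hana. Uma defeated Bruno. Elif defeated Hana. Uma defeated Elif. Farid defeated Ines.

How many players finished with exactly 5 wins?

Win totals: Hiro 4, Tariq 3, Bruno 5, Uma 5, Farid 3, Elif 5, Ines 1, Hana 2.
Exactly 5: Bruno, Uma, Elif — 3 players.

3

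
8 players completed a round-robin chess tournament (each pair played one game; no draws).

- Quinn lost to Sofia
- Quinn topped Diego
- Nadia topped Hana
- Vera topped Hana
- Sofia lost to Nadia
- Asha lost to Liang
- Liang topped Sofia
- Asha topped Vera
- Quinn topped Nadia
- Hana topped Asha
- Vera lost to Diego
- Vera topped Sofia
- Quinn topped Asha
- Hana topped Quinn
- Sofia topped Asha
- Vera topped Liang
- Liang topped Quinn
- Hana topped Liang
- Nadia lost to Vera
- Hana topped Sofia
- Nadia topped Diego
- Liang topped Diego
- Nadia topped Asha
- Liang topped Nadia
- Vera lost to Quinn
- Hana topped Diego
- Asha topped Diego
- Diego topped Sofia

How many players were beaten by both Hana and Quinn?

2

Hana beat: Diego, Sofia, Liang, Asha, Quinn.
Quinn beat: Nadia, Vera, Diego, Asha.
Both beat: Diego, Asha — 2.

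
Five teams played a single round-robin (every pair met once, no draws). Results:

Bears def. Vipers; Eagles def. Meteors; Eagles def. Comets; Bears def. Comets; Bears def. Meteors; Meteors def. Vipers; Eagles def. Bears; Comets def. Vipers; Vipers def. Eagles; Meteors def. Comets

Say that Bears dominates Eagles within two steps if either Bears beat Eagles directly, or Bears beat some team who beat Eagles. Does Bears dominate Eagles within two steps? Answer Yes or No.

Yes

Bears did not beat Eagles directly.
Bears beat Meteors, Vipers, Comets. Of those, Vipers beat Eagles.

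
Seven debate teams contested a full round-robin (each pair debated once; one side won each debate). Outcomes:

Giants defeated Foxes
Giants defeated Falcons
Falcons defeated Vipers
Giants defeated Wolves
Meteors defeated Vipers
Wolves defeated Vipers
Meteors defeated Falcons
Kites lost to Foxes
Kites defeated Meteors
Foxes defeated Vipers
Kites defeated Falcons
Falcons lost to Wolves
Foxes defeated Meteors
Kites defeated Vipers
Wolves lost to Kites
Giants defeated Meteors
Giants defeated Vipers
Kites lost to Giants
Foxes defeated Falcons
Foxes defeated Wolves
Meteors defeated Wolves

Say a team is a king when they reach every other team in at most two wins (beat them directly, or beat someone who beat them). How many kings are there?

1

Meteors cannot reach Foxes, Giants, Kites in two steps.
Foxes cannot reach Giants in two steps.
Giants reaches everyone (king).
Kites cannot reach Foxes, Giants in two steps.
Falcons cannot reach Meteors, Foxes, Giants, Kites, Wolves in two steps.
Wolves cannot reach Meteors, Foxes, Giants, Kites in two steps.
Vipers cannot reach Meteors, Foxes, Giants, Kites, Falcons, Wolves in two steps.
Kings: Giants — 1.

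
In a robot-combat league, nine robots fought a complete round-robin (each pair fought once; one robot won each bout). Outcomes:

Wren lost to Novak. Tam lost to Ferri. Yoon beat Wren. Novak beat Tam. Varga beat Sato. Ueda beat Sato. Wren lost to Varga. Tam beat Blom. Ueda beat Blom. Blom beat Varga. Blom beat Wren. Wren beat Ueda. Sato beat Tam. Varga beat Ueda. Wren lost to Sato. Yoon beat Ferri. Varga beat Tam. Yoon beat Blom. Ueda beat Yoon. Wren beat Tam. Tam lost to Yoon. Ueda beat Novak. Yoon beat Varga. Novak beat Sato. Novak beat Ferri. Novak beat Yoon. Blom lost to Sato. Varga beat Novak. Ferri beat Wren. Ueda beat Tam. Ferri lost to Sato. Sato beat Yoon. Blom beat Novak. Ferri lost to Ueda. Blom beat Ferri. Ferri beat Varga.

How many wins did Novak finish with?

5

Novak's results: beat Yoon, Wren, Sato, Ferri, Tam; lost to Ueda, Varga, Blom.
That is 5 wins.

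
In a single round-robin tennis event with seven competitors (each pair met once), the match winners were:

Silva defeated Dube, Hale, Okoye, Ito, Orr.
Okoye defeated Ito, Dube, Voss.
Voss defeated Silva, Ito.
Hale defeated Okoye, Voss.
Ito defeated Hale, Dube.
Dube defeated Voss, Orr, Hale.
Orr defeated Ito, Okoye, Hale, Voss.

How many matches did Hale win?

Hale's results: beat Okoye, Voss; lost to Ito, Silva, Orr, Dube.
That is 2 wins.

2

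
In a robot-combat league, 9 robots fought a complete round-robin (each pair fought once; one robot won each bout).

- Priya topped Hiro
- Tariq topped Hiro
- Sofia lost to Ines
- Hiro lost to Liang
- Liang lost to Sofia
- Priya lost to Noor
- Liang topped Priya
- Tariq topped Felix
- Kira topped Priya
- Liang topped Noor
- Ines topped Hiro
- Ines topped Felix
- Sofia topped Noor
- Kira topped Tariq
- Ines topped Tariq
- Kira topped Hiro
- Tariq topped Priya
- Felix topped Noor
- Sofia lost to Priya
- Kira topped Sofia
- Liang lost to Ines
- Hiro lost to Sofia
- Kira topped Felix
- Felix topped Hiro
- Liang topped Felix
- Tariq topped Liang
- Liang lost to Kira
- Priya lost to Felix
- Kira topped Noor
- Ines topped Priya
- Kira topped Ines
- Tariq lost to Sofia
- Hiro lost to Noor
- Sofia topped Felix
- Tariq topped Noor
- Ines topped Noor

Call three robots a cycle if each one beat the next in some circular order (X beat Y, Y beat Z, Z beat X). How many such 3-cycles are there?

Win totals: Tariq 5, Felix 3, Hiro 0, Noor 2, Sofia 5, Priya 2, Ines 7, Kira 8, Liang 4.
A robot with w wins dominates both others in C(w,2) triples; summing gives 10 + 3 + 0 + 1 + 10 + 1 + 21 + 28 + 6 = 80 transitive triples.
Total triples C(9,3) = 84, so cyclic triples = 84 − 80 = 4.

4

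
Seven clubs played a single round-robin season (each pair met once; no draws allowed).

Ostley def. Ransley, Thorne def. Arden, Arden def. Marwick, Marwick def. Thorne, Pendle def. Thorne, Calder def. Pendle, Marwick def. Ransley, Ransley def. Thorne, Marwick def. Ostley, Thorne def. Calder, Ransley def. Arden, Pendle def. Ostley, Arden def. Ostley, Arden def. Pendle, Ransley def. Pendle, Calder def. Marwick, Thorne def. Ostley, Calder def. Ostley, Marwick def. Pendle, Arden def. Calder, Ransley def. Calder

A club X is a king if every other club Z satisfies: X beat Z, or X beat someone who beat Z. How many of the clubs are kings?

Ostley cannot reach Marwick in two steps.
Calder cannot reach Arden in two steps.
Arden reaches everyone (king).
Marwick reaches everyone (king).
Pendle cannot reach Marwick in two steps.
Ransley reaches everyone (king).
Thorne reaches everyone (king).
Kings: Arden, Marwick, Ransley, Thorne — 4.

4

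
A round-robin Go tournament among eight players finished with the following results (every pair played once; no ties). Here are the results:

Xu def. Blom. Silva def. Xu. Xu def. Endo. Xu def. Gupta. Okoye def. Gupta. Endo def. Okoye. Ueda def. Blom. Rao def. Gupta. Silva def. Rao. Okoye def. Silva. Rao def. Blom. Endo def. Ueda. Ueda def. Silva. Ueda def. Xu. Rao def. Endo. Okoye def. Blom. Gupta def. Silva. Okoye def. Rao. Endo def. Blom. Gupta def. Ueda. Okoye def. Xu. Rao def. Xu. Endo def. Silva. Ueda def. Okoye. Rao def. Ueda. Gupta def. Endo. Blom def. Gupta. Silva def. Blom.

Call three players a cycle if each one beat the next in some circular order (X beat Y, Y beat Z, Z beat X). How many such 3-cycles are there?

Win totals: Okoye 5, Endo 4, Gupta 3, Rao 5, Xu 3, Ueda 4, Silva 3, Blom 1.
A player with w wins dominates both others in C(w,2) triples; summing gives 10 + 6 + 3 + 10 + 3 + 6 + 3 + 0 = 41 transitive triples.
Total triples C(8,3) = 56, so cyclic triples = 56 − 41 = 15.

15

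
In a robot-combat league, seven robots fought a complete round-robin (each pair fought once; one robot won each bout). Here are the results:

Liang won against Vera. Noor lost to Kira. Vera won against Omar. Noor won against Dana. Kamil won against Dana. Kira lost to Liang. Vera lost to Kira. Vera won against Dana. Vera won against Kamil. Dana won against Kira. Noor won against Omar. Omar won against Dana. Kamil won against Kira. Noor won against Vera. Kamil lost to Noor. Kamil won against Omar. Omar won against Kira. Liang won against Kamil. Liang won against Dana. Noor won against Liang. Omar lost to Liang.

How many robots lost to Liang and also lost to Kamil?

3

Liang beat: Dana, Kira, Kamil, Vera, Omar.
Kamil beat: Dana, Kira, Omar.
Both beat: Dana, Kira, Omar — 3.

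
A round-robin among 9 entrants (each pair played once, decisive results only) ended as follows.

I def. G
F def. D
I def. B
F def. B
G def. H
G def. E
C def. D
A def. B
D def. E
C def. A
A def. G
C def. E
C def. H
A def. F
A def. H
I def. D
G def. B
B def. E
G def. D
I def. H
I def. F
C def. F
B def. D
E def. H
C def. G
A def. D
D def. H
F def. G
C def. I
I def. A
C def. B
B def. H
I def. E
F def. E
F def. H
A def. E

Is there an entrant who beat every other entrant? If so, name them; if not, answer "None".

C

C has 8 wins out of 8 opponents — a perfect record.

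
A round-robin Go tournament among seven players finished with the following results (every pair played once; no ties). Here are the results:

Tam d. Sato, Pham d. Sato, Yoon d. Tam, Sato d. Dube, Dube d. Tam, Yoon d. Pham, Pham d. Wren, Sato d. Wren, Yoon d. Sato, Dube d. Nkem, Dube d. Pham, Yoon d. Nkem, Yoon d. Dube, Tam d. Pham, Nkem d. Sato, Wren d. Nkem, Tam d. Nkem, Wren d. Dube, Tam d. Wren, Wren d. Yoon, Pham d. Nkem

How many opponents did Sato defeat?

2

Sato's results: beat Wren, Dube; lost to Tam, Pham, Yoon, Nkem.
That is 2 wins.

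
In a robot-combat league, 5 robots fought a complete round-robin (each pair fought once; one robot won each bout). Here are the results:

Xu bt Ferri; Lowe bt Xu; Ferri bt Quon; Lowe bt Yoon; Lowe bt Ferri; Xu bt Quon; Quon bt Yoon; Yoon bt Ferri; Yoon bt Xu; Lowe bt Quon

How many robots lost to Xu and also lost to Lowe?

Xu beat: Quon, Ferri.
Lowe beat: Quon, Ferri, Yoon, Xu.
Both beat: Quon, Ferri — 2.

2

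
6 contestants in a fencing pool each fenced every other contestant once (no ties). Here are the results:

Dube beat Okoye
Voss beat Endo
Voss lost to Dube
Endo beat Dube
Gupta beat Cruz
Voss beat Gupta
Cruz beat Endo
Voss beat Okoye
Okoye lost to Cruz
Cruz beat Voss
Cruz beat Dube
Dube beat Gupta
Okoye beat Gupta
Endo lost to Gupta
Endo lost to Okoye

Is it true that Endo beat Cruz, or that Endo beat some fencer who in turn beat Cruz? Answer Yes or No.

No

Endo did not beat Cruz directly.
Endo beat Dube, but each of them lost to Cruz. No two-step path.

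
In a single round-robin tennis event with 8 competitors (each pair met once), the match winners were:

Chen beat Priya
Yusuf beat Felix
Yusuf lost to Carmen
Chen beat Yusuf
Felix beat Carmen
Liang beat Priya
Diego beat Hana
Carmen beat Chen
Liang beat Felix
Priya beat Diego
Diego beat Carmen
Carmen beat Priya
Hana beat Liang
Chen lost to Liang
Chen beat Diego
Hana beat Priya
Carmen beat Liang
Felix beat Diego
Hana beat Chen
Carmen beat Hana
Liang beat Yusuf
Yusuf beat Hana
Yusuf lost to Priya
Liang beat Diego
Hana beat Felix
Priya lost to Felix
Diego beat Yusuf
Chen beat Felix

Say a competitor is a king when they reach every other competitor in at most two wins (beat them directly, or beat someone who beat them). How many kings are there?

Chen cannot reach Liang in two steps.
Liang reaches everyone (king).
Hana reaches everyone (king).
Carmen reaches everyone (king).
Priya cannot reach Chen, Liang in two steps.
Diego reaches everyone (king).
Felix reaches everyone (king).
Yusuf reaches everyone (king).
Kings: Liang, Hana, Carmen, Diego, Felix, Yusuf — 6.

6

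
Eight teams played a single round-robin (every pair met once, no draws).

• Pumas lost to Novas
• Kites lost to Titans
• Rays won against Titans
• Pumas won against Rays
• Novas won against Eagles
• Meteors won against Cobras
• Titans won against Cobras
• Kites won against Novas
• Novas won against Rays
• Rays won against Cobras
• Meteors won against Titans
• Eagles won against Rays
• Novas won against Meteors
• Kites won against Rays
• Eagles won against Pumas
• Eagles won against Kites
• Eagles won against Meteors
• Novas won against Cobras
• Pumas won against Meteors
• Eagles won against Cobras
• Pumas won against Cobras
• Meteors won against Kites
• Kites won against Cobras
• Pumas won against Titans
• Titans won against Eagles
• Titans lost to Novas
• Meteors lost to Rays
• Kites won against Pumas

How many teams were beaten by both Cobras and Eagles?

0

Cobras beat: no one.
Eagles beat: Rays, Cobras, Kites, Pumas, Meteors.
No one was beaten by both.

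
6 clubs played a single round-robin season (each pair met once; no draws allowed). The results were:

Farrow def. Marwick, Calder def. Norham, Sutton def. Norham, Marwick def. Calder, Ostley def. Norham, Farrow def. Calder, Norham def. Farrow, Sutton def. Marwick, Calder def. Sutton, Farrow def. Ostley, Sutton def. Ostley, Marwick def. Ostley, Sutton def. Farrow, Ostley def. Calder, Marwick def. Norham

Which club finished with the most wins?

Win totals: Ostley 2, Sutton 4, Calder 2, Farrow 3, Marwick 3, Norham 1.
Sutton leads with 4 wins (next highest: 3).

Sutton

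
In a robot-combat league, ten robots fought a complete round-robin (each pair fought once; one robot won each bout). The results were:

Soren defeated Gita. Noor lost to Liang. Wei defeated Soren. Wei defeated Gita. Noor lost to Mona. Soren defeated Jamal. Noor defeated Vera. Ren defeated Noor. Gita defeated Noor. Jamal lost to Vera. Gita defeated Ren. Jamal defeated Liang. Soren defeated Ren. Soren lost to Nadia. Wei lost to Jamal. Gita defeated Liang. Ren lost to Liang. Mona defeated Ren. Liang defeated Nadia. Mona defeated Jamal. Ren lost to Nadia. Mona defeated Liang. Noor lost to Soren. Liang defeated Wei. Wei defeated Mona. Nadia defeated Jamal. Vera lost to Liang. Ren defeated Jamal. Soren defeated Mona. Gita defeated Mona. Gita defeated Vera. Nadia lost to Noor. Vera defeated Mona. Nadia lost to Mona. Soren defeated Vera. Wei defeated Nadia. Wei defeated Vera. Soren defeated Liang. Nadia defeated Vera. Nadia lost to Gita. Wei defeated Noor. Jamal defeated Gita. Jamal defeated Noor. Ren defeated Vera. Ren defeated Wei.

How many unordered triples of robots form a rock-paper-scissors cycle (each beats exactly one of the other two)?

29

Win totals: Wei 6, Ren 4, Mona 5, Gita 6, Nadia 4, Jamal 4, Vera 2, Liang 5, Soren 7, Noor 2.
A robot with w wins dominates both others in C(w,2) triples; summing gives 15 + 6 + 10 + 15 + 6 + 6 + 1 + 10 + 21 + 1 = 91 transitive triples.
Total triples C(10,3) = 120, so cyclic triples = 120 − 91 = 29.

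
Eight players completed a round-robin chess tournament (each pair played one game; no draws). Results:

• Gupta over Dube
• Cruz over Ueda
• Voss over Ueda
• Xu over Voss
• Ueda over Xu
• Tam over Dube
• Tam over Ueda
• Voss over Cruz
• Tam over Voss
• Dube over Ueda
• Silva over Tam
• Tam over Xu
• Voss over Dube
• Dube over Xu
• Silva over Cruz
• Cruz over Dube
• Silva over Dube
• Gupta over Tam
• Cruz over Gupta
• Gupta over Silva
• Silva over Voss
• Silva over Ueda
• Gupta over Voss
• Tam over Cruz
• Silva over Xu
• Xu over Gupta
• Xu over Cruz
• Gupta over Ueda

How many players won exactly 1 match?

1

Win totals: Silva 6, Dube 2, Tam 5, Gupta 5, Cruz 3, Xu 3, Ueda 1, Voss 3.
Exactly 1: Ueda — 1 player.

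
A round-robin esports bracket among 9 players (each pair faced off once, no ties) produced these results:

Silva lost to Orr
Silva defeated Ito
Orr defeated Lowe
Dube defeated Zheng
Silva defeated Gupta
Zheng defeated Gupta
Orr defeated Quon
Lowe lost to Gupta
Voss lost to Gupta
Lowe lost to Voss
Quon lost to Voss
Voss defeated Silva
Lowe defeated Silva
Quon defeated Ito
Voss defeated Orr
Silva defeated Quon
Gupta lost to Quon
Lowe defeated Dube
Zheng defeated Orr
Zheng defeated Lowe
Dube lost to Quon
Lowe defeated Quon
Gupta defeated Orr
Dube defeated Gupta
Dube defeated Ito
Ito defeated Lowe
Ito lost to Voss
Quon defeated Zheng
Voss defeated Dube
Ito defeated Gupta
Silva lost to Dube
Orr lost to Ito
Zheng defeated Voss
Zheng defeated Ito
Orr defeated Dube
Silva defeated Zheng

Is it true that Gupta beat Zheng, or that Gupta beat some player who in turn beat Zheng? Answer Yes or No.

Gupta did not beat Zheng directly.
Gupta beat Lowe, Orr, Voss, but each of them lost to Zheng. No two-step path.

No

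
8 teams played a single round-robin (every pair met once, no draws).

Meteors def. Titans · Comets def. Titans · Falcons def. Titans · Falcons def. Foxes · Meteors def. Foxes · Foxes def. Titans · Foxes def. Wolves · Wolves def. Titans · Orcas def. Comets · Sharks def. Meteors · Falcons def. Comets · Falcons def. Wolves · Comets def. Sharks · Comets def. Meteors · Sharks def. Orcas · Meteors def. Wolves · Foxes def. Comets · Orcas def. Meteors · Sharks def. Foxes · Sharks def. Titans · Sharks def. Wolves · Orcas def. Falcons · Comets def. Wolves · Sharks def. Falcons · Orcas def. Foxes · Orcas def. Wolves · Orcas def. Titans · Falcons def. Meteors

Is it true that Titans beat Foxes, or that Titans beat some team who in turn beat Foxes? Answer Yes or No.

Titans did not beat Foxes directly.
Titans beat no one, so there is no intermediate team.

No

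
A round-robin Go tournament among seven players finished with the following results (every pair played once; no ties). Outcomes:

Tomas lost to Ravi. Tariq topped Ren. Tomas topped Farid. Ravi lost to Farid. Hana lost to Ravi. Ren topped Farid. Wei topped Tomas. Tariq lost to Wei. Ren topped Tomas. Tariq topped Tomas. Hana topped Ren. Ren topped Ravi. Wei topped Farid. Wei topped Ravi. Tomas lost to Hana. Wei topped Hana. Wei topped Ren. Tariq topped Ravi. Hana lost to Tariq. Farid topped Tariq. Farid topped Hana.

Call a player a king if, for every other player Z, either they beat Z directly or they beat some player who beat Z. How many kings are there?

1

Ren cannot reach Wei in two steps.
Tariq cannot reach Wei in two steps.
Hana cannot reach Tariq, Wei in two steps.
Farid cannot reach Wei in two steps.
Tomas cannot reach Ren, Wei in two steps.
Ravi cannot reach Tariq, Wei in two steps.
Wei reaches everyone (king).
Kings: Wei — 1.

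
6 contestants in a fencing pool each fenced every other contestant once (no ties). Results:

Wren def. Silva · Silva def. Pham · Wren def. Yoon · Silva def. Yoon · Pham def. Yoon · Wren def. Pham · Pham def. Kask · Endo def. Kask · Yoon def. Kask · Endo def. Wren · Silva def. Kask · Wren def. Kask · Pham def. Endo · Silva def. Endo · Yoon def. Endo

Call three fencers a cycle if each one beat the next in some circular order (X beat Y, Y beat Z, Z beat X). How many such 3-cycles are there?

Of the C(6,3) = 20 triples, the cyclic ones are: {Endo, Pham, Wren}; {Endo, Wren, Silva}; {Endo, Wren, Yoon}.
That is 3.

3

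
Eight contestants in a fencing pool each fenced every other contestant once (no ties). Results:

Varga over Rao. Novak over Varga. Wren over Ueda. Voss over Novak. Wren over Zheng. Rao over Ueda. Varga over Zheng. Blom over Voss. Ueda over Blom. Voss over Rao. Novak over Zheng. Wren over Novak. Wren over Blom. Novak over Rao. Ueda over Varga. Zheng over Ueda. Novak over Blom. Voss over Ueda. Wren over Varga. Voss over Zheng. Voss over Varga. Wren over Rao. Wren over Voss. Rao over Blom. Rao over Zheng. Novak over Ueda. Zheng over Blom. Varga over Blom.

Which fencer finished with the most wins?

Wren

Win totals: Novak 5, Voss 5, Wren 7, Rao 3, Varga 3, Zheng 2, Blom 1, Ueda 2.
Wren leads with 7 wins (next highest: 5).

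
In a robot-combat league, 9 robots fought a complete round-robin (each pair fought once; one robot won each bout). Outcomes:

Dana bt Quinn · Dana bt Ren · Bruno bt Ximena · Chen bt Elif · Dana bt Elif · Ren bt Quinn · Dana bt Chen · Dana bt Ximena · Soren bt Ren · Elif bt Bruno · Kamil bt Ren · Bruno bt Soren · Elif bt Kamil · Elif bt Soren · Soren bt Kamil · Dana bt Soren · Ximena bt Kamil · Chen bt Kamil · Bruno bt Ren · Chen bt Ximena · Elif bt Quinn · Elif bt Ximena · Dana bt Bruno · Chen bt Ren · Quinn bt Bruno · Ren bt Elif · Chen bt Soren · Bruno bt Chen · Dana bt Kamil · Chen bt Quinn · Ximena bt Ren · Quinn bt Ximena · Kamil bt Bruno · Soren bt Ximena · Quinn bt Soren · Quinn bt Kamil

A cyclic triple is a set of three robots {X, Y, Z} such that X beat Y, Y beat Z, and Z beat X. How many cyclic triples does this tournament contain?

13

Win totals: Ximena 2, Chen 6, Bruno 4, Ren 2, Dana 8, Quinn 4, Soren 3, Elif 5, Kamil 2.
A robot with w wins dominates both others in C(w,2) triples; summing gives 1 + 15 + 6 + 1 + 28 + 6 + 3 + 10 + 1 = 71 transitive triples.
Total triples C(9,3) = 84, so cyclic triples = 84 − 71 = 13.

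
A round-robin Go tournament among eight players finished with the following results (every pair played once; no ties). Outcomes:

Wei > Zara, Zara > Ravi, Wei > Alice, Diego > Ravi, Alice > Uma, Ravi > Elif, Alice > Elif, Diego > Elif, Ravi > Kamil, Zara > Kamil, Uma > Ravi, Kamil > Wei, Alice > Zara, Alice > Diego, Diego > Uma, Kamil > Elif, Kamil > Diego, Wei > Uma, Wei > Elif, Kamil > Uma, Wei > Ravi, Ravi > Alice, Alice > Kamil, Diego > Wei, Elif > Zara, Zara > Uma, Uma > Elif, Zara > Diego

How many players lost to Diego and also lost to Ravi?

Diego beat: Uma, Wei, Elif, Ravi.
Ravi beat: Kamil, Alice, Elif.
Both beat: Elif — 1.

1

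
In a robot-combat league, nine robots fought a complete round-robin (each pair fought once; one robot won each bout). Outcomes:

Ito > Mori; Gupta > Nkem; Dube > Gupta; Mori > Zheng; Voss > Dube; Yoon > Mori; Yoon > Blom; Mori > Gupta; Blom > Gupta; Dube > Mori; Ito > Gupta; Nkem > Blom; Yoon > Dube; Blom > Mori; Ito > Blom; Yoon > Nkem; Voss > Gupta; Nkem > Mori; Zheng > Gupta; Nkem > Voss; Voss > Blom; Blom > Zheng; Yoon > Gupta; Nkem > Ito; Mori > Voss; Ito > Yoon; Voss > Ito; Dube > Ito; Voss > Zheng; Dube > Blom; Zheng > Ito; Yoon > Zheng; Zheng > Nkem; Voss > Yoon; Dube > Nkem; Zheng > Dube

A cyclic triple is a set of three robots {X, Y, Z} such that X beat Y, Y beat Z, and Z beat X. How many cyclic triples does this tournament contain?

Win totals: Ito 4, Yoon 6, Zheng 4, Dube 5, Voss 6, Gupta 1, Nkem 4, Blom 3, Mori 3.
A robot with w wins dominates both others in C(w,2) triples; summing gives 6 + 15 + 6 + 10 + 15 + 0 + 6 + 3 + 3 = 64 transitive triples.
Total triples C(9,3) = 84, so cyclic triples = 84 − 64 = 20.

20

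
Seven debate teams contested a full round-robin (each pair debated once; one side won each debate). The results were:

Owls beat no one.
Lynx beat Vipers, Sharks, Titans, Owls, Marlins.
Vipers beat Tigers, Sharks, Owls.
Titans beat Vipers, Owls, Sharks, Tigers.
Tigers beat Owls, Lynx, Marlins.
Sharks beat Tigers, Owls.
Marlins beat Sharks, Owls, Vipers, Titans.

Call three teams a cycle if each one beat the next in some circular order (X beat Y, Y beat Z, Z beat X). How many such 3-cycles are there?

6

Win totals: Vipers 3, Owls 0, Titans 4, Tigers 3, Lynx 5, Marlins 4, Sharks 2.
A team with w wins dominates both others in C(w,2) triples; summing gives 3 + 0 + 6 + 3 + 10 + 6 + 1 = 29 transitive triples.
Total triples C(7,3) = 35, so cyclic triples = 35 − 29 = 6.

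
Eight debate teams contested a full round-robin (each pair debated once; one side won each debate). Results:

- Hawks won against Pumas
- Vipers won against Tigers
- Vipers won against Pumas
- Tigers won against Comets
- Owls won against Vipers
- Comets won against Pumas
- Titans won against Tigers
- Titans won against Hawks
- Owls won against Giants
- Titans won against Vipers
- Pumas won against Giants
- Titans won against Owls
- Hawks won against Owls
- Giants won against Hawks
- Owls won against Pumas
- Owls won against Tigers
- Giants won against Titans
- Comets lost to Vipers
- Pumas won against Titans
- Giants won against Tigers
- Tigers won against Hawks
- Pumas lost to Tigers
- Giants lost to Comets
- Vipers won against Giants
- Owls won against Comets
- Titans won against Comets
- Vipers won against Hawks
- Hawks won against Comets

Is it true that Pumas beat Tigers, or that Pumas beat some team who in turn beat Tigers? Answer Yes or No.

Yes

Pumas did not beat Tigers directly.
Pumas beat Giants, Titans. Of those, Giants beat Tigers.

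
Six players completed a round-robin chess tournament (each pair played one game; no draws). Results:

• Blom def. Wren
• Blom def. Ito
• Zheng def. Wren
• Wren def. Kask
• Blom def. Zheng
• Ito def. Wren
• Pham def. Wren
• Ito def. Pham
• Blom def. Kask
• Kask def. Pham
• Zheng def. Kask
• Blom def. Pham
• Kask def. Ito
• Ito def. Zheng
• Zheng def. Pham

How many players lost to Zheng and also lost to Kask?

Zheng beat: Kask, Wren, Pham.
Kask beat: Ito, Pham.
Both beat: Pham — 1.

1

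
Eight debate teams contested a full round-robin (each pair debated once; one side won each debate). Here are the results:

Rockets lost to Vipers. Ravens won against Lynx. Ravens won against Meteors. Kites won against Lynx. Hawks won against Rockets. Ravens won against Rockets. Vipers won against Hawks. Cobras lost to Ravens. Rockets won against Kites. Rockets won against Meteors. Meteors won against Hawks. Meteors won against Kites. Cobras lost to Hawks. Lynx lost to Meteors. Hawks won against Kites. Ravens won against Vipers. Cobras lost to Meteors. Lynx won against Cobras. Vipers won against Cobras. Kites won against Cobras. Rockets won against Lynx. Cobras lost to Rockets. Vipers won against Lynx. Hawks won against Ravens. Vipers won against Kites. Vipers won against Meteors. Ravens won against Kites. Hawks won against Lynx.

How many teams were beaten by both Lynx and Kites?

Lynx beat: Cobras.
Kites beat: Cobras, Lynx.
Both beat: Cobras — 1.

1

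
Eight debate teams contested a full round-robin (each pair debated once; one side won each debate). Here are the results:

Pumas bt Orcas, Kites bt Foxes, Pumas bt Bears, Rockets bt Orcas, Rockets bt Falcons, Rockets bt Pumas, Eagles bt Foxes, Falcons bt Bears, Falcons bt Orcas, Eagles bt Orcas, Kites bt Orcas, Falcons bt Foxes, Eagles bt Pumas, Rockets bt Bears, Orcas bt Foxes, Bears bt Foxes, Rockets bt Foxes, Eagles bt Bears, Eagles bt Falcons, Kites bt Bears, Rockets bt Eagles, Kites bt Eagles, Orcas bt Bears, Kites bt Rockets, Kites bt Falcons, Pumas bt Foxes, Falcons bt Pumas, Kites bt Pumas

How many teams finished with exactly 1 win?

1

Win totals: Eagles 5, Falcons 4, Pumas 3, Foxes 0, Bears 1, Kites 7, Rockets 6, Orcas 2.
Exactly 1: Bears — 1 team.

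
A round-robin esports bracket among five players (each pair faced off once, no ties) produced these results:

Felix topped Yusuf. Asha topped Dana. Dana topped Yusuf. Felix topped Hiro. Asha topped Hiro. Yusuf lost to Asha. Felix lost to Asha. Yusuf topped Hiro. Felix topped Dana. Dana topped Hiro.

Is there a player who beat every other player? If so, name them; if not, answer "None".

Asha

Asha has 4 wins out of 4 opponents — a perfect record.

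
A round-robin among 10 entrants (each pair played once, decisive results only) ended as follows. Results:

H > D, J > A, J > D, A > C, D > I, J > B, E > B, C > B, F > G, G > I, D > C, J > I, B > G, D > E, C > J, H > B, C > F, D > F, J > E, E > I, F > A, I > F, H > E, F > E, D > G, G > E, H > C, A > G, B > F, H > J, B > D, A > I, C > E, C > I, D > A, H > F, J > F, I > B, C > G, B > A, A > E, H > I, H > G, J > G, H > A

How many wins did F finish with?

3

F's results: beat A, E, G; lost to B, C, D, H, I, J.
That is 3 wins.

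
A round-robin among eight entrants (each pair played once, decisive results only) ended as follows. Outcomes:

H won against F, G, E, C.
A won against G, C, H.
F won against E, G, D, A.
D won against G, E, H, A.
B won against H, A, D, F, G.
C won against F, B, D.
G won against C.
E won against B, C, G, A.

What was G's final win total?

1

G's results: beat C; lost to A, B, D, E, F, H.
That is 1 win.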